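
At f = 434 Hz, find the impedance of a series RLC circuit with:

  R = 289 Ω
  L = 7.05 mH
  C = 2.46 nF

Step 1 — Angular frequency: ω = 2π·f = 2π·434 = 2727 rad/s.
Step 2 — Component impedances:
  R: Z = R = 289 Ω
  L: Z = jωL = j·2727·0.00705 = 0 + j19.22 Ω
  C: Z = 1/(jωC) = -j/(ω·C) = 0 - j1.491e+05 Ω
Step 3 — Series combination: Z_total = R + L + C = 289 - j1.491e+05 Ω = 1.491e+05∠-89.9° Ω.

Z = 289 - j1.491e+05 Ω = 1.491e+05∠-89.9° Ω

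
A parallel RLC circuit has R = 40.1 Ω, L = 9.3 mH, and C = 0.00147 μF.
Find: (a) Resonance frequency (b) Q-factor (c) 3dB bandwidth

Step 1 — Resonance: ω₀ = 1/√(LC) = 1/√(0.0093·1.47e-09) = 2.705e+05 rad/s.
Step 2 — f₀ = ω₀/(2π) = 4.304e+04 Hz.
Step 3 — Parallel Q: Q = R/(ω₀L) = 40.1/(2.705e+05·0.0093) = 0.01594.
Step 4 — Bandwidth: Δω = ω₀/Q = 1.696e+07 rad/s; BW = Δω/(2π) = 2.7e+06 Hz.

(a) f₀ = 4.304e+04 Hz  (b) Q = 0.01594  (c) BW = 2.7e+06 Hz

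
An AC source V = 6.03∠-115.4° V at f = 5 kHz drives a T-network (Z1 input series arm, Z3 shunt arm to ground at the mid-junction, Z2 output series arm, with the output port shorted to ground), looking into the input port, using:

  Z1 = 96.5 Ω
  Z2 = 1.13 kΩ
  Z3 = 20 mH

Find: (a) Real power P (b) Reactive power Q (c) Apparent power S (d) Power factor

Step 1 — Angular frequency: ω = 2π·f = 2π·5000 = 3.142e+04 rad/s.
Step 2 — Component impedances:
  Z1: Z = R = 96.5 Ω
  Z2: Z = R = 1130 Ω
  Z3: Z = jωL = j·3.142e+04·0.02 = 0 + j628.3 Ω
Step 3 — With the output port shorted to ground, the output series arm Z2 runs from the junction to ground; the shunt arm Z3 also runs from the junction to ground. They appear in parallel: Z3 || Z2 = 266.9 + j479.9 Ω.
Step 4 — Series with input arm Z1: Z_in = Z1 + (Z3 || Z2) = 363.4 + j479.9 Ω = 602∠52.9° Ω.
Step 5 — Source phasor: V = 6.03∠-115.4° V = -2.586 - j5.447 V.
Step 6 — Current: I = V / Z = -0.009808 - j0.002036 A = 0.01002∠-168.3° A.
Step 7 — Complex power: S = V·I* = 0.03646 + j0.04816 VA.
Step 8 — Real power: P = Re(S) = 0.03646 W.
Step 9 — Reactive power: Q = Im(S) = 0.04816 VAR.
Step 10 — Apparent power: |S| = 0.0604 VA.
Step 11 — Power factor: PF = P/|S| = 0.6036 (lagging).

(a) P = 0.03646 W  (b) Q = 0.04816 VAR  (c) S = 0.0604 VA  (d) PF = 0.6036 (lagging)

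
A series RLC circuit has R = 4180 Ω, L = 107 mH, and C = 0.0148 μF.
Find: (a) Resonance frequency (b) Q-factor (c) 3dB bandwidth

Step 1 — Resonance condition Im(Z)=0 gives ω₀ = 1/√(LC).
Step 2 — ω₀ = 1/√(0.107·1.48e-08) = 2.513e+04 rad/s.
Step 3 — f₀ = ω₀/(2π) = 3999 Hz.
Step 4 — Series Q: Q = ω₀L/R = 2.513e+04·0.107/4180 = 0.6433.
Step 5 — 3dB bandwidth: Δω = ω₀/Q = 3.907e+04 rad/s; BW = Δω/(2π) = 6217 Hz.

(a) f₀ = 3999 Hz  (b) Q = 0.6433  (c) BW = 6217 Hz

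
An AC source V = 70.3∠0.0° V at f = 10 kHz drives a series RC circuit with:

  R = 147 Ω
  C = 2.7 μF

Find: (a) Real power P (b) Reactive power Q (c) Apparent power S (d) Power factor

Step 1 — Angular frequency: ω = 2π·f = 2π·1e+04 = 6.283e+04 rad/s.
Step 2 — Component impedances:
  R: Z = R = 147 Ω
  C: Z = 1/(jωC) = -j/(ω·C) = 0 - j5.895 Ω
Step 3 — Series combination: Z_total = R + C = 147 - j5.895 Ω = 147.1∠-2.3° Ω.
Step 4 — Source phasor: V = 70.3∠0.0° V = 70.3 V.
Step 5 — Current: I = V / Z = 0.4775 + j0.01915 A = 0.4778∠2.3° A.
Step 6 — Complex power: S = V·I* = 33.57 - j1.346 VA.
Step 7 — Real power: P = Re(S) = 33.57 W.
Step 8 — Reactive power: Q = Im(S) = -1.346 VAR.
Step 9 — Apparent power: |S| = 33.59 VA.
Step 10 — Power factor: PF = P/|S| = 0.9992 (leading).

(a) P = 33.57 W  (b) Q = -1.346 VAR  (c) S = 33.59 VA  (d) PF = 0.9992 (leading)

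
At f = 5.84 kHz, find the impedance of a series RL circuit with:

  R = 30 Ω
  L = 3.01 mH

Step 1 — Angular frequency: ω = 2π·f = 2π·5840 = 3.669e+04 rad/s.
Step 2 — Component impedances:
  R: Z = R = 30 Ω
  L: Z = jωL = j·3.669e+04·0.00301 = 0 + j110.4 Ω
Step 3 — Series combination: Z_total = R + L = 30 + j110.4 Ω = 114.5∠74.8° Ω.

Z = 30 + j110.4 Ω = 114.5∠74.8° Ω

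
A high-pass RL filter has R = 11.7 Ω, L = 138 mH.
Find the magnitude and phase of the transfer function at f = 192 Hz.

Step 1 — Angular frequency: ω = 2π·192 = 1206 rad/s.
Step 2 — Transfer function: H(jω) = jωL/(R + jωL).
Step 3 — Numerator jωL = j·166.5; denominator R + jωL = 11.7 + j166.5.
Step 4 — H = 0.9951 + j0.06993.
Step 5 — Magnitude: |H| = 0.9975 (-0.0 dB); phase: φ = 4.0°.

|H| = 0.9975 (-0.0 dB), φ = 4.0°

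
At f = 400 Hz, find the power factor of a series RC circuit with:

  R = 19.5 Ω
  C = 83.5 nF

Step 1 — Angular frequency: ω = 2π·f = 2π·400 = 2513 rad/s.
Step 2 — Component impedances:
  R: Z = R = 19.5 Ω
  C: Z = 1/(jωC) = -j/(ω·C) = 0 - j4765 Ω
Step 3 — Series combination: Z_total = R + C = 19.5 - j4765 Ω = 4765∠-89.8° Ω.
Step 4 — Power factor: PF = cos(φ) = Re(Z)/|Z| = 19.5/4765 = 0.004092.
Step 5 — Type: Im(Z) = -4765 ⇒ leading (phase φ = -89.8°).

PF = 0.004092 (leading, φ = -89.8°)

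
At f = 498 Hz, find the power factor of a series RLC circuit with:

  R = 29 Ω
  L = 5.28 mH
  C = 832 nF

Step 1 — Angular frequency: ω = 2π·f = 2π·498 = 3129 rad/s.
Step 2 — Component impedances:
  R: Z = R = 29 Ω
  L: Z = jωL = j·3129·0.00528 = 0 + j16.52 Ω
  C: Z = 1/(jωC) = -j/(ω·C) = 0 - j384.1 Ω
Step 3 — Series combination: Z_total = R + L + C = 29 - j367.6 Ω = 368.7∠-85.5° Ω.
Step 4 — Power factor: PF = cos(φ) = Re(Z)/|Z| = 29/368.7 = 0.07865.
Step 5 — Type: Im(Z) = -367.6 ⇒ leading (phase φ = -85.5°).

PF = 0.07865 (leading, φ = -85.5°)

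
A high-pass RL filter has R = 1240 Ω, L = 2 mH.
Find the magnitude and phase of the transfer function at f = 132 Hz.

Step 1 — Angular frequency: ω = 2π·132 = 829.4 rad/s.
Step 2 — Transfer function: H(jω) = jωL/(R + jωL).
Step 3 — Numerator jωL = j·1.659; denominator R + jωL = 1240 + j1.659.
Step 4 — H = 1.789e-06 + j0.001338.
Step 5 — Magnitude: |H| = 0.001338 (-57.5 dB); phase: φ = 89.9°.

|H| = 0.001338 (-57.5 dB), φ = 89.9°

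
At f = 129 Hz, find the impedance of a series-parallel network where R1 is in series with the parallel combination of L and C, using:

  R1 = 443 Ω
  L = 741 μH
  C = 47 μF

Step 1 — Angular frequency: ω = 2π·f = 2π·129 = 810.5 rad/s.
Step 2 — Component impedances:
  R1: Z = R = 443 Ω
  L: Z = jωL = j·810.5·0.000741 = 0 + j0.6006 Ω
  C: Z = 1/(jωC) = -j/(ω·C) = 0 - j26.25 Ω
Step 3 — Parallel branch: L || C = 1/(1/L + 1/C) = 0 + j0.6147 Ω.
Step 4 — Series with R1: Z_total = R1 + (L || C) = 443 + j0.6147 Ω = 443∠0.1° Ω.

Z = 443 + j0.6147 Ω = 443∠0.1° Ω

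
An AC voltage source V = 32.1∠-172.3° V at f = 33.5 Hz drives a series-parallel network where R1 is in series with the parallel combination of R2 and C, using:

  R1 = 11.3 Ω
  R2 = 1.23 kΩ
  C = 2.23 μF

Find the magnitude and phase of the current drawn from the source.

Step 1 — Angular frequency: ω = 2π·f = 2π·33.5 = 210.5 rad/s.
Step 2 — Component impedances:
  R1: Z = R = 11.3 Ω
  R2: Z = R = 1230 Ω
  C: Z = 1/(jωC) = -j/(ω·C) = 0 - j2130 Ω
Step 3 — Parallel branch: R2 || C = 1/(1/R2 + 1/C) = 922.5 - j532.6 Ω.
Step 4 — Series with R1: Z_total = R1 + (R2 || C) = 933.8 - j532.6 Ω = 1075∠-29.7° Ω.
Step 5 — Source phasor: V = 32.1∠-172.3° V = -31.81 - j4.301 V.
Step 6 — Ohm's law: I = V / Z_total = (-31.81 - j4.301) / (933.8 - j532.6) = -0.02372 - j0.01814 A.
Step 7 — Convert to polar: |I| = 0.02986 A, ∠I = -142.6°.

I = 0.02986∠-142.6° A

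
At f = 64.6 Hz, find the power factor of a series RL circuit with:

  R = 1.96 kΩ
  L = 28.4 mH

Step 1 — Angular frequency: ω = 2π·f = 2π·64.6 = 405.9 rad/s.
Step 2 — Component impedances:
  R: Z = R = 1960 Ω
  L: Z = jωL = j·405.9·0.0284 = 0 + j11.53 Ω
Step 3 — Series combination: Z_total = R + L = 1960 + j11.53 Ω = 1960∠0.3° Ω.
Step 4 — Power factor: PF = cos(φ) = Re(Z)/|Z| = 1960/1960 = 1.
Step 5 — Type: Im(Z) = 11.53 ⇒ lagging (phase φ = 0.3°).

PF = 1 (lagging, φ = 0.3°)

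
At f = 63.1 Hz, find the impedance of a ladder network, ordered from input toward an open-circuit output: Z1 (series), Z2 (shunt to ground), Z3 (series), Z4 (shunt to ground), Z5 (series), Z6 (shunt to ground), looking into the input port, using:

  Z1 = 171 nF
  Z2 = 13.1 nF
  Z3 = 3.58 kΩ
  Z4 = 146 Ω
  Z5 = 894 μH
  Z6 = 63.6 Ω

Step 1 — Angular frequency: ω = 2π·f = 2π·63.1 = 396.5 rad/s.
Step 2 — Component impedances:
  Z1: Z = 1/(jωC) = -j/(ω·C) = 0 - j1.475e+04 Ω
  Z2: Z = 1/(jωC) = -j/(ω·C) = 0 - j1.925e+05 Ω
  Z3: Z = R = 3580 Ω
  Z4: Z = R = 146 Ω
  Z5: Z = jωL = j·396.5·0.000894 = 0 + j0.3544 Ω
  Z6: Z = R = 63.6 Ω
Step 3 — Ladder network (open output): work backward from the far end, alternating series and parallel combinations. Z_in = 3623 - j1.482e+04 Ω = 1.525e+04∠-76.3° Ω.

Z = 3623 - j1.482e+04 Ω = 1.525e+04∠-76.3° Ω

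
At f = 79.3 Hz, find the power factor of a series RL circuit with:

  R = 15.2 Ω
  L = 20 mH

Step 1 — Angular frequency: ω = 2π·f = 2π·79.3 = 498.3 rad/s.
Step 2 — Component impedances:
  R: Z = R = 15.2 Ω
  L: Z = jωL = j·498.3·0.02 = 0 + j9.965 Ω
Step 3 — Series combination: Z_total = R + L = 15.2 + j9.965 Ω = 18.18∠33.2° Ω.
Step 4 — Power factor: PF = cos(φ) = Re(Z)/|Z| = 15.2/18.175 = 0.8363.
Step 5 — Type: Im(Z) = 9.965 ⇒ lagging (phase φ = 33.2°).

PF = 0.8363 (lagging, φ = 33.2°)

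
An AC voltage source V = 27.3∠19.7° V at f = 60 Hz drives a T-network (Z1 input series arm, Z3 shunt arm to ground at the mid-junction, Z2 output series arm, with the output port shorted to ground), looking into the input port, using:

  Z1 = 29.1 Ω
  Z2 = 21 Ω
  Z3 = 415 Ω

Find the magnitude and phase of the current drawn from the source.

Step 1 — Angular frequency: ω = 2π·f = 2π·60 = 377 rad/s.
Step 2 — Component impedances:
  Z1: Z = R = 29.1 Ω
  Z2: Z = R = 21 Ω
  Z3: Z = R = 415 Ω
Step 3 — With the output port shorted to ground, the output series arm Z2 runs from the junction to ground; the shunt arm Z3 also runs from the junction to ground. They appear in parallel: Z3 || Z2 = 19.99 Ω.
Step 4 — Series with input arm Z1: Z_in = Z1 + (Z3 || Z2) = 49.09 Ω = 49.09∠0.0° Ω.
Step 5 — Source phasor: V = 27.3∠19.7° V = 25.7 + j9.203 V.
Step 6 — Ohm's law: I = V / Z_total = (25.7 + j9.203) / (49.09) = 0.5236 + j0.1875 A.
Step 7 — Convert to polar: |I| = 0.5561 A, ∠I = 19.7°.

I = 0.5561∠19.7° A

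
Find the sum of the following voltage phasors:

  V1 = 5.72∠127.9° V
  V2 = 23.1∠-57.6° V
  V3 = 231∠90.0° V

Step 1 — Convert each phasor to rectangular form:
  V1 = 5.72·(cos(127.9°) + j·sin(127.9°)) = -3.514 + j4.514 V
  V2 = 23.1·(cos(-57.6°) + j·sin(-57.6°)) = 12.38 - j19.5 V
  V3 = 231·(cos(90.0°) + j·sin(90.0°)) = 0 + j231 V
Step 2 — Sum components: V_total = 8.864 + j216 V.
Step 3 — Convert to polar: |V_total| = 216.2 V, ∠V_total = 87.7°.

V_total = 216.2∠87.7° V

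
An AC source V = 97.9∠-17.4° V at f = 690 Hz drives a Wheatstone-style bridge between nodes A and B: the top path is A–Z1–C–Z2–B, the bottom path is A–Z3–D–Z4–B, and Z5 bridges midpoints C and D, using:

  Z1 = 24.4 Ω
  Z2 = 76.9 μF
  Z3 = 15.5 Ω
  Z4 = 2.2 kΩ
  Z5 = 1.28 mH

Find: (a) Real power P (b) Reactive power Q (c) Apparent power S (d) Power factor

Step 1 — Angular frequency: ω = 2π·f = 2π·690 = 4335 rad/s.
Step 2 — Component impedances:
  Z1: Z = R = 24.4 Ω
  Z2: Z = 1/(jωC) = -j/(ω·C) = 0 - j2.999 Ω
  Z3: Z = R = 15.5 Ω
  Z4: Z = R = 2200 Ω
  Z5: Z = jωL = j·4335·0.00128 = 0 + j5.549 Ω
Step 3 — Bridge requires nodal analysis (the Z5 bridge couples midpoints C and D, so the two paths cannot be reduced to a simple series/parallel combination). Setting node B to ground and injecting 1 A at node A, the 3-node admittance system at A, C, D solves to V_A = Z_AB = 9.762 - j0.9637 Ω = 9.809∠-5.6° Ω.
Step 4 — Source phasor: V = 97.9∠-17.4° V = 93.42 - j29.28 V.
Step 5 — Current: I = V / Z = 9.771 - j2.034 A = 9.98∠-11.8° A.
Step 6 — Complex power: S = V·I* = 972.4 - j95.99 VA.
Step 7 — Real power: P = Re(S) = 972.4 W.
Step 8 — Reactive power: Q = Im(S) = -95.99 VAR.
Step 9 — Apparent power: |S| = 977.1 VA.
Step 10 — Power factor: PF = P/|S| = 0.9952 (leading).

(a) P = 972.4 W  (b) Q = -95.99 VAR  (c) S = 977.1 VA  (d) PF = 0.9952 (leading)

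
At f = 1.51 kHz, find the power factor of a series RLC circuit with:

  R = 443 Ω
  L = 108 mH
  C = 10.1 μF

Step 1 — Angular frequency: ω = 2π·f = 2π·1510 = 9488 rad/s.
Step 2 — Component impedances:
  R: Z = R = 443 Ω
  L: Z = jωL = j·9488·0.108 = 0 + j1025 Ω
  C: Z = 1/(jωC) = -j/(ω·C) = 0 - j10.44 Ω
Step 3 — Series combination: Z_total = R + L + C = 443 + j1014 Ω = 1107∠66.4° Ω.
Step 4 — Power factor: PF = cos(φ) = Re(Z)/|Z| = 443/1106.8 = 0.4003.
Step 5 — Type: Im(Z) = 1014 ⇒ lagging (phase φ = 66.4°).

PF = 0.4003 (lagging, φ = 66.4°)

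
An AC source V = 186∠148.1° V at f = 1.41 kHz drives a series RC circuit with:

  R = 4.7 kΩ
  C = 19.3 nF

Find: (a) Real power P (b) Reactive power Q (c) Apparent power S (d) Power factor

Step 1 — Angular frequency: ω = 2π·f = 2π·1410 = 8859 rad/s.
Step 2 — Component impedances:
  R: Z = R = 4700 Ω
  C: Z = 1/(jωC) = -j/(ω·C) = 0 - j5848 Ω
Step 3 — Series combination: Z_total = R + C = 4700 - j5848 Ω = 7503∠-51.2° Ω.
Step 4 — Source phasor: V = 186∠148.1° V = -157.9 + j98.29 V.
Step 5 — Current: I = V / Z = -0.02339 - j0.008199 A = 0.02479∠-160.7° A.
Step 6 — Complex power: S = V·I* = 2.888 - j3.594 VA.
Step 7 — Real power: P = Re(S) = 2.888 W.
Step 8 — Reactive power: Q = Im(S) = -3.594 VAR.
Step 9 — Apparent power: |S| = 4.611 VA.
Step 10 — Power factor: PF = P/|S| = 0.6264 (leading).

(a) P = 2.888 W  (b) Q = -3.594 VAR  (c) S = 4.611 VA  (d) PF = 0.6264 (leading)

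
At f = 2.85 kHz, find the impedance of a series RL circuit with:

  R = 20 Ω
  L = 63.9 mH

Step 1 — Angular frequency: ω = 2π·f = 2π·2850 = 1.791e+04 rad/s.
Step 2 — Component impedances:
  R: Z = R = 20 Ω
  L: Z = jωL = j·1.791e+04·0.0639 = 0 + j1144 Ω
Step 3 — Series combination: Z_total = R + L = 20 + j1144 Ω = 1144∠89.0° Ω.

Z = 20 + j1144 Ω = 1144∠89.0° Ω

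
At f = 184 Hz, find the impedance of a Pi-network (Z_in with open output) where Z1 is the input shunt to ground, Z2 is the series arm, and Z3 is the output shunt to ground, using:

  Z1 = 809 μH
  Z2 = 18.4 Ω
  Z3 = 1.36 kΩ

Step 1 — Angular frequency: ω = 2π·f = 2π·184 = 1156 rad/s.
Step 2 — Component impedances:
  Z1: Z = jωL = j·1156·0.000809 = 0 + j0.9353 Ω
  Z2: Z = R = 18.4 Ω
  Z3: Z = R = 1360 Ω
Step 3 — With open output, the series arm Z2 and the output shunt Z3 appear in series to ground: Z2 + Z3 = 1378 Ω.
Step 4 — Parallel with input shunt Z1: Z_in = Z1 || (Z2 + Z3) = 0.0006346 + j0.9353 Ω = 0.9353∠90.0° Ω.

Z = 0.0006346 + j0.9353 Ω = 0.9353∠90.0° Ω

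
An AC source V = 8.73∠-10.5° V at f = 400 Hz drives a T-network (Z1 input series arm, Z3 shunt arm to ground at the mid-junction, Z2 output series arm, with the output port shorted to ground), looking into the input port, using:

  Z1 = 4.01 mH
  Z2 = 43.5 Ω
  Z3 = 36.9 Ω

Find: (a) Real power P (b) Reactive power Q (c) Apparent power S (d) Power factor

Step 1 — Angular frequency: ω = 2π·f = 2π·400 = 2513 rad/s.
Step 2 — Component impedances:
  Z1: Z = jωL = j·2513·0.00401 = 0 + j10.08 Ω
  Z2: Z = R = 43.5 Ω
  Z3: Z = R = 36.9 Ω
Step 3 — With the output port shorted to ground, the output series arm Z2 runs from the junction to ground; the shunt arm Z3 also runs from the junction to ground. They appear in parallel: Z3 || Z2 = 19.96 Ω.
Step 4 — Series with input arm Z1: Z_in = Z1 + (Z3 || Z2) = 19.96 + j10.08 Ω = 22.36∠26.8° Ω.
Step 5 — Source phasor: V = 8.73∠-10.5° V = 8.584 - j1.591 V.
Step 6 — Current: I = V / Z = 0.3106 - j0.2365 A = 0.3904∠-37.3° A.
Step 7 — Complex power: S = V·I* = 3.042 + j1.536 VA.
Step 8 — Real power: P = Re(S) = 3.042 W.
Step 9 — Reactive power: Q = Im(S) = 1.536 VAR.
Step 10 — Apparent power: |S| = 3.408 VA.
Step 11 — Power factor: PF = P/|S| = 0.8927 (lagging).

(a) P = 3.042 W  (b) Q = 1.536 VAR  (c) S = 3.408 VA  (d) PF = 0.8927 (lagging)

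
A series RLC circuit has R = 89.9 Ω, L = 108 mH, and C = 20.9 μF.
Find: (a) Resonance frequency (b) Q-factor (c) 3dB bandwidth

Step 1 — Resonance condition Im(Z)=0 gives ω₀ = 1/√(LC).
Step 2 — ω₀ = 1/√(0.108·2.09e-05) = 665.6 rad/s.
Step 3 — f₀ = ω₀/(2π) = 105.9 Hz.
Step 4 — Series Q: Q = ω₀L/R = 665.6·0.108/89.9 = 0.7996.
Step 5 — 3dB bandwidth: Δω = ω₀/Q = 832.4 rad/s; BW = Δω/(2π) = 132.5 Hz.

(a) f₀ = 105.9 Hz  (b) Q = 0.7996  (c) BW = 132.5 Hz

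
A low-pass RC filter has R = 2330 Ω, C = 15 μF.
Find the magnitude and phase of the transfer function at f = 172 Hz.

Step 1 — Angular frequency: ω = 2π·172 = 1081 rad/s.
Step 2 — Transfer function: H(jω) = 1/(1 + jωRC).
Step 3 — Denominator: 1 + jωRC = 1 + j·1081·2330·1.5e-05 = 1 + j37.77.
Step 4 — H = 0.0007005 - j0.02646.
Step 5 — Magnitude: |H| = 0.02647 (-31.5 dB); phase: φ = -88.5°.

|H| = 0.02647 (-31.5 dB), φ = -88.5°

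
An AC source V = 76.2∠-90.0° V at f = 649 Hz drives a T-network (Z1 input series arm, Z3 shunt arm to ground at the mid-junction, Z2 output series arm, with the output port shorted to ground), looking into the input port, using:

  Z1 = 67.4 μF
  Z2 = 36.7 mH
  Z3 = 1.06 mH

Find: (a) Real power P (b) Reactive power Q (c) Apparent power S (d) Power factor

Step 1 — Angular frequency: ω = 2π·f = 2π·649 = 4078 rad/s.
Step 2 — Component impedances:
  Z1: Z = 1/(jωC) = -j/(ω·C) = 0 - j3.638 Ω
  Z2: Z = jωL = j·4078·0.0367 = 0 + j149.7 Ω
  Z3: Z = jωL = j·4078·0.00106 = 0 + j4.322 Ω
Step 3 — With the output port shorted to ground, the output series arm Z2 runs from the junction to ground; the shunt arm Z3 also runs from the junction to ground. They appear in parallel: Z3 || Z2 = 0 + j4.201 Ω.
Step 4 — Series with input arm Z1: Z_in = Z1 + (Z3 || Z2) = 0 + j0.5627 Ω = 0.5627∠90.0° Ω.
Step 5 — Source phasor: V = 76.2∠-90.0° V = 0 - j76.2 V.
Step 6 — Current: I = V / Z = -135.4 A = 135.4∠-180.0° A.
Step 7 — Complex power: S = V·I* = 0 + j1.032e+04 VA.
Step 8 — Real power: P = Re(S) = 0 W.
Step 9 — Reactive power: Q = Im(S) = 1.032e+04 VAR.
Step 10 — Apparent power: |S| = 1.032e+04 VA.
Step 11 — Power factor: PF = P/|S| = 0 (lagging).

(a) P = 0 W  (b) Q = 1.032e+04 VAR  (c) S = 1.032e+04 VA  (d) PF = 0 (lagging)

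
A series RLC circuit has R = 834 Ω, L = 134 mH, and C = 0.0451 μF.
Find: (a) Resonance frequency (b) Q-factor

Step 1 — Resonance condition Im(Z)=0 gives ω₀ = 1/√(LC).
Step 2 — ω₀ = 1/√(0.134·4.51e-08) = 1.286e+04 rad/s.
Step 3 — f₀ = ω₀/(2π) = 2047 Hz.
Step 4 — Series Q: Q = ω₀L/R = 1.286e+04·0.134/834 = 2.067.

(a) f₀ = 2047 Hz  (b) Q = 2.067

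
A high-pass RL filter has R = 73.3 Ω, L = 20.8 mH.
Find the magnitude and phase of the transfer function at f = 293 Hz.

Step 1 — Angular frequency: ω = 2π·293 = 1841 rad/s.
Step 2 — Transfer function: H(jω) = jωL/(R + jωL).
Step 3 — Numerator jωL = j·38.29; denominator R + jωL = 73.3 + j38.29.
Step 4 — H = 0.2144 + j0.4104.
Step 5 — Magnitude: |H| = 0.463 (-6.7 dB); phase: φ = 62.4°.

|H| = 0.463 (-6.7 dB), φ = 62.4°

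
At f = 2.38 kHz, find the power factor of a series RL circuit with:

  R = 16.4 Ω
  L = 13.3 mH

Step 1 — Angular frequency: ω = 2π·f = 2π·2380 = 1.495e+04 rad/s.
Step 2 — Component impedances:
  R: Z = R = 16.4 Ω
  L: Z = jωL = j·1.495e+04·0.0133 = 0 + j198.9 Ω
Step 3 — Series combination: Z_total = R + L = 16.4 + j198.9 Ω = 199.6∠85.3° Ω.
Step 4 — Power factor: PF = cos(φ) = Re(Z)/|Z| = 16.4/199.56 = 0.08218.
Step 5 — Type: Im(Z) = 198.9 ⇒ lagging (phase φ = 85.3°).

PF = 0.08218 (lagging, φ = 85.3°)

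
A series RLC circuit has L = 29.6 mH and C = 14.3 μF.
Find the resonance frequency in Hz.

Step 1 — Resonance condition Im(Z)=0 gives ω₀ = 1/√(LC).
Step 2 — ω₀ = 1/√(0.0296·1.43e-05) = 1537 rad/s.
Step 3 — f₀ = ω₀/(2π) = 244.6 Hz.

f₀ = 244.6 Hz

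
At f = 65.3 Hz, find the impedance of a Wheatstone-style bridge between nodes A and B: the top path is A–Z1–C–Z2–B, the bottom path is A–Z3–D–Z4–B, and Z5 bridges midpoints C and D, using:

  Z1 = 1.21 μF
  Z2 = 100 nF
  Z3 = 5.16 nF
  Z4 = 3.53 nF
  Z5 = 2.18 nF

Step 1 — Angular frequency: ω = 2π·f = 2π·65.3 = 410.3 rad/s.
Step 2 — Component impedances:
  Z1: Z = 1/(jωC) = -j/(ω·C) = 0 - j2014 Ω
  Z2: Z = 1/(jωC) = -j/(ω·C) = 0 - j2.437e+04 Ω
  Z3: Z = 1/(jωC) = -j/(ω·C) = 0 - j4.723e+05 Ω
  Z4: Z = 1/(jωC) = -j/(ω·C) = 0 - j6.905e+05 Ω
  Z5: Z = 1/(jωC) = -j/(ω·C) = 0 - j1.118e+06 Ω
Step 3 — Bridge requires nodal analysis (the Z5 bridge couples midpoints C and D, so the two paths cannot be reduced to a simple series/parallel combination). Setting node B to ground and injecting 1 A at node A, the 3-node admittance system at A, C, D solves to V_A = Z_AB = 0 - j2.575e+04 Ω = 2.575e+04∠-90.0° Ω.

Z = 0 - j2.575e+04 Ω = 2.575e+04∠-90.0° Ω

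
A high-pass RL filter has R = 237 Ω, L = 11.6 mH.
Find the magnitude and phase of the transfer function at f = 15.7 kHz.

Step 1 — Angular frequency: ω = 2π·1.57e+04 = 9.865e+04 rad/s.
Step 2 — Transfer function: H(jω) = jωL/(R + jωL).
Step 3 — Numerator jωL = j·1144; denominator R + jωL = 237 + j1144.
Step 4 — H = 0.9589 + j0.1986.
Step 5 — Magnitude: |H| = 0.9792 (-0.2 dB); phase: φ = 11.7°.

|H| = 0.9792 (-0.2 dB), φ = 11.7°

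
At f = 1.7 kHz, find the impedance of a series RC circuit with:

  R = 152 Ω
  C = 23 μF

Step 1 — Angular frequency: ω = 2π·f = 2π·1700 = 1.068e+04 rad/s.
Step 2 — Component impedances:
  R: Z = R = 152 Ω
  C: Z = 1/(jωC) = -j/(ω·C) = 0 - j4.07 Ω
Step 3 — Series combination: Z_total = R + C = 152 - j4.07 Ω = 152.1∠-1.5° Ω.

Z = 152 - j4.07 Ω = 152.1∠-1.5° Ω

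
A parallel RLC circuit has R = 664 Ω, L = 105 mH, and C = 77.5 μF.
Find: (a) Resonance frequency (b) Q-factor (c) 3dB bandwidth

Step 1 — Resonance: ω₀ = 1/√(LC) = 1/√(0.105·7.75e-05) = 350.6 rad/s.
Step 2 — f₀ = ω₀/(2π) = 55.79 Hz.
Step 3 — Parallel Q: Q = R/(ω₀L) = 664/(350.6·0.105) = 18.04.
Step 4 — Bandwidth: Δω = ω₀/Q = 19.43 rad/s; BW = Δω/(2π) = 3.093 Hz.

(a) f₀ = 55.79 Hz  (b) Q = 18.04  (c) BW = 3.093 Hz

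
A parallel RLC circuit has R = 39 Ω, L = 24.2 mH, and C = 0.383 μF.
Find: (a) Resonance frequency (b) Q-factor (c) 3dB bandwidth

Step 1 — Resonance: ω₀ = 1/√(LC) = 1/√(0.0242·3.83e-07) = 1.039e+04 rad/s.
Step 2 — f₀ = ω₀/(2π) = 1653 Hz.
Step 3 — Parallel Q: Q = R/(ω₀L) = 39/(1.039e+04·0.0242) = 0.1552.
Step 4 — Bandwidth: Δω = ω₀/Q = 6.695e+04 rad/s; BW = Δω/(2π) = 1.066e+04 Hz.

(a) f₀ = 1653 Hz  (b) Q = 0.1552  (c) BW = 1.066e+04 Hz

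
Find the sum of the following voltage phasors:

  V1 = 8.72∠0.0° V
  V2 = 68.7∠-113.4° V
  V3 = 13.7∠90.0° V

Step 1 — Convert each phasor to rectangular form:
  V1 = 8.72·(cos(0.0°) + j·sin(0.0°)) = 8.72 V
  V2 = 68.7·(cos(-113.4°) + j·sin(-113.4°)) = -27.28 - j63.05 V
  V3 = 13.7·(cos(90.0°) + j·sin(90.0°)) = 0 + j13.7 V
Step 2 — Sum components: V_total = -18.56 - j49.35 V.
Step 3 — Convert to polar: |V_total| = 52.73 V, ∠V_total = -110.6°.

V_total = 52.73∠-110.6° V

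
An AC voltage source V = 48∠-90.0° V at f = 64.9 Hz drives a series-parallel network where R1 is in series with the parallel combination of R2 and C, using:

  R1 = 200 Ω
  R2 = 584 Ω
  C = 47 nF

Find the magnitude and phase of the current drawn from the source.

Step 1 — Angular frequency: ω = 2π·f = 2π·64.9 = 407.8 rad/s.
Step 2 — Component impedances:
  R1: Z = R = 200 Ω
  R2: Z = R = 584 Ω
  C: Z = 1/(jωC) = -j/(ω·C) = 0 - j5.218e+04 Ω
Step 3 — Parallel branch: R2 || C = 1/(1/R2 + 1/C) = 583.9 - j6.536 Ω.
Step 4 — Series with R1: Z_total = R1 + (R2 || C) = 783.9 - j6.536 Ω = 784∠-0.5° Ω.
Step 5 — Source phasor: V = 48∠-90.0° V = 0 - j48 V.
Step 6 — Ohm's law: I = V / Z_total = (0 - j48) / (783.9 - j6.536) = 0.0005105 - j0.06123 A.
Step 7 — Convert to polar: |I| = 0.06123 A, ∠I = -89.5°.

I = 0.06123∠-89.5° A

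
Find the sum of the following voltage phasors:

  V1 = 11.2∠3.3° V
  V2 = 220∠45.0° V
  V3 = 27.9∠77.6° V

Step 1 — Convert each phasor to rectangular form:
  V1 = 11.2·(cos(3.3°) + j·sin(3.3°)) = 11.18 + j0.6447 V
  V2 = 220·(cos(45.0°) + j·sin(45.0°)) = 155.6 + j155.6 V
  V3 = 27.9·(cos(77.6°) + j·sin(77.6°)) = 5.991 + j27.25 V
Step 2 — Sum components: V_total = 172.7 + j183.5 V.
Step 3 — Convert to polar: |V_total| = 252 V, ∠V_total = 46.7°.

V_total = 252∠46.7° V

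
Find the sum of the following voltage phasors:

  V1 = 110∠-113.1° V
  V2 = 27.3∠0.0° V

Step 1 — Convert each phasor to rectangular form:
  V1 = 110·(cos(-113.1°) + j·sin(-113.1°)) = -43.16 - j101.2 V
  V2 = 27.3·(cos(0.0°) + j·sin(0.0°)) = 27.3 V
Step 2 — Sum components: V_total = -15.86 - j101.2 V.
Step 3 — Convert to polar: |V_total| = 102.4 V, ∠V_total = -98.9°.

V_total = 102.4∠-98.9° V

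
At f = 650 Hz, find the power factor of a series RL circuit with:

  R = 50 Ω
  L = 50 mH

Step 1 — Angular frequency: ω = 2π·f = 2π·650 = 4084 rad/s.
Step 2 — Component impedances:
  R: Z = R = 50 Ω
  L: Z = jωL = j·4084·0.05 = 0 + j204.2 Ω
Step 3 — Series combination: Z_total = R + L = 50 + j204.2 Ω = 210.2∠76.2° Ω.
Step 4 — Power factor: PF = cos(φ) = Re(Z)/|Z| = 50/210.24 = 0.2378.
Step 5 — Type: Im(Z) = 204.2 ⇒ lagging (phase φ = 76.2°).

PF = 0.2378 (lagging, φ = 76.2°)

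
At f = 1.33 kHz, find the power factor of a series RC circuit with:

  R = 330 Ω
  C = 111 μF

Step 1 — Angular frequency: ω = 2π·f = 2π·1330 = 8357 rad/s.
Step 2 — Component impedances:
  R: Z = R = 330 Ω
  C: Z = 1/(jωC) = -j/(ω·C) = 0 - j1.078 Ω
Step 3 — Series combination: Z_total = R + C = 330 - j1.078 Ω = 330∠-0.2° Ω.
Step 4 — Power factor: PF = cos(φ) = Re(Z)/|Z| = 330/330 = 1.
Step 5 — Type: Im(Z) = -1.078 ⇒ leading (phase φ = -0.2°).

PF = 1 (leading, φ = -0.2°)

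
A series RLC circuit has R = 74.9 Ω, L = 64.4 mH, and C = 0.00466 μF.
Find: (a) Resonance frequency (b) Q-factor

Step 1 — Resonance condition Im(Z)=0 gives ω₀ = 1/√(LC).
Step 2 — ω₀ = 1/√(0.0644·4.66e-09) = 5.773e+04 rad/s.
Step 3 — f₀ = ω₀/(2π) = 9187 Hz.
Step 4 — Series Q: Q = ω₀L/R = 5.773e+04·0.0644/74.9 = 49.63.

(a) f₀ = 9187 Hz  (b) Q = 49.63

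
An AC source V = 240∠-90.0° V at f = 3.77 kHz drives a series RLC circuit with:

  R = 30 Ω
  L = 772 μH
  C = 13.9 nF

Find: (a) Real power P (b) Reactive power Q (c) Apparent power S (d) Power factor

Step 1 — Angular frequency: ω = 2π·f = 2π·3770 = 2.369e+04 rad/s.
Step 2 — Component impedances:
  R: Z = R = 30 Ω
  L: Z = jωL = j·2.369e+04·0.000772 = 0 + j18.29 Ω
  C: Z = 1/(jωC) = -j/(ω·C) = 0 - j3037 Ω
Step 3 — Series combination: Z_total = R + L + C = 30 - j3019 Ω = 3019∠-89.4° Ω.
Step 4 — Source phasor: V = 240∠-90.0° V = 0 - j240 V.
Step 5 — Current: I = V / Z = 0.07949 - j0.00079 A = 0.0795∠-0.6° A.
Step 6 — Complex power: S = V·I* = 0.1896 - j19.08 VA.
Step 7 — Real power: P = Re(S) = 0.1896 W.
Step 8 — Reactive power: Q = Im(S) = -19.08 VAR.
Step 9 — Apparent power: |S| = 19.08 VA.
Step 10 — Power factor: PF = P/|S| = 0.009937 (leading).

(a) P = 0.1896 W  (b) Q = -19.08 VAR  (c) S = 19.08 VA  (d) PF = 0.009937 (leading)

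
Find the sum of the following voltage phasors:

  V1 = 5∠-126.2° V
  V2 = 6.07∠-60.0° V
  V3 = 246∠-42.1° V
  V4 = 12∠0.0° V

Step 1 — Convert each phasor to rectangular form:
  V1 = 5·(cos(-126.2°) + j·sin(-126.2°)) = -2.953 - j4.035 V
  V2 = 6.07·(cos(-60.0°) + j·sin(-60.0°)) = 3.035 - j5.257 V
  V3 = 246·(cos(-42.1°) + j·sin(-42.1°)) = 182.5 - j164.9 V
  V4 = 12·(cos(0.0°) + j·sin(0.0°)) = 12 V
Step 2 — Sum components: V_total = 194.6 - j174.2 V.
Step 3 — Convert to polar: |V_total| = 261.2 V, ∠V_total = -41.8°.

V_total = 261.2∠-41.8° V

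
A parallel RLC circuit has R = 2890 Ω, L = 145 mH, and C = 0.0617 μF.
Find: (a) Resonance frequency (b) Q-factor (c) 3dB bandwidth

Step 1 — Resonance: ω₀ = 1/√(LC) = 1/√(0.145·6.17e-08) = 1.057e+04 rad/s.
Step 2 — f₀ = ω₀/(2π) = 1683 Hz.
Step 3 — Parallel Q: Q = R/(ω₀L) = 2890/(1.057e+04·0.145) = 1.885.
Step 4 — Bandwidth: Δω = ω₀/Q = 5608 rad/s; BW = Δω/(2π) = 892.6 Hz.

(a) f₀ = 1683 Hz  (b) Q = 1.885  (c) BW = 892.6 Hz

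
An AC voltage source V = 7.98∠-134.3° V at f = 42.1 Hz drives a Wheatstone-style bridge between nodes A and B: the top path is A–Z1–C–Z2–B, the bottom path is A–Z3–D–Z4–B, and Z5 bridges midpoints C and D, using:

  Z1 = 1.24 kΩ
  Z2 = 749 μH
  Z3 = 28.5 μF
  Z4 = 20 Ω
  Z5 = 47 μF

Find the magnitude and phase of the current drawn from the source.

Step 1 — Angular frequency: ω = 2π·f = 2π·42.1 = 264.5 rad/s.
Step 2 — Component impedances:
  Z1: Z = R = 1240 Ω
  Z2: Z = jωL = j·264.5·0.000749 = 0 + j0.1981 Ω
  Z3: Z = 1/(jωC) = -j/(ω·C) = 0 - j132.6 Ω
  Z4: Z = R = 20 Ω
  Z5: Z = 1/(jωC) = -j/(ω·C) = 0 - j80.43 Ω
Step 3 — Bridge requires nodal analysis (the Z5 bridge couples midpoints C and D, so the two paths cannot be reduced to a simple series/parallel combination). Setting node B to ground and injecting 1 A at node A, the 3-node admittance system at A, C, D solves to V_A = Z_AB = 32.92 - j131.7 Ω = 135.7∠-76.0° Ω.
Step 4 — Source phasor: V = 7.98∠-134.3° V = -5.573 - j5.711 V.
Step 5 — Ohm's law: I = V / Z_total = (-5.573 - j5.711) / (32.92 - j131.7) = 0.03086 - j0.05004 A.
Step 6 — Convert to polar: |I| = 0.05879 A, ∠I = -58.3°.

I = 0.05879∠-58.3° A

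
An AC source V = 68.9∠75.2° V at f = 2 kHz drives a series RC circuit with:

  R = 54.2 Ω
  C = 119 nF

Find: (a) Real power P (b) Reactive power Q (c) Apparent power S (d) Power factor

Step 1 — Angular frequency: ω = 2π·f = 2π·2000 = 1.257e+04 rad/s.
Step 2 — Component impedances:
  R: Z = R = 54.2 Ω
  C: Z = 1/(jωC) = -j/(ω·C) = 0 - j668.7 Ω
Step 3 — Series combination: Z_total = R + C = 54.2 - j668.7 Ω = 670.9∠-85.4° Ω.
Step 4 — Source phasor: V = 68.9∠75.2° V = 17.6 + j66.61 V.
Step 5 — Current: I = V / Z = -0.09685 + j0.03417 A = 0.1027∠160.6° A.
Step 6 — Complex power: S = V·I* = 0.5716 - j7.053 VA.
Step 7 — Real power: P = Re(S) = 0.5716 W.
Step 8 — Reactive power: Q = Im(S) = -7.053 VAR.
Step 9 — Apparent power: |S| = 7.076 VA.
Step 10 — Power factor: PF = P/|S| = 0.08079 (leading).

(a) P = 0.5716 W  (b) Q = -7.053 VAR  (c) S = 7.076 VA  (d) PF = 0.08079 (leading)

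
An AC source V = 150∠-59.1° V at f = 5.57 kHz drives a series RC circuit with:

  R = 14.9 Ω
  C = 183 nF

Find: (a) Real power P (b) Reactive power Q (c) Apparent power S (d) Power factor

Step 1 — Angular frequency: ω = 2π·f = 2π·5570 = 3.5e+04 rad/s.
Step 2 — Component impedances:
  R: Z = R = 14.9 Ω
  C: Z = 1/(jωC) = -j/(ω·C) = 0 - j156.1 Ω
Step 3 — Series combination: Z_total = R + C = 14.9 - j156.1 Ω = 156.8∠-84.5° Ω.
Step 4 — Source phasor: V = 150∠-59.1° V = 77.03 - j128.7 V.
Step 5 — Current: I = V / Z = 0.8635 + j0.4109 A = 0.9563∠25.4° A.
Step 6 — Complex power: S = V·I* = 13.63 - j142.8 VA.
Step 7 — Real power: P = Re(S) = 13.63 W.
Step 8 — Reactive power: Q = Im(S) = -142.8 VAR.
Step 9 — Apparent power: |S| = 143.4 VA.
Step 10 — Power factor: PF = P/|S| = 0.095 (leading).

(a) P = 13.63 W  (b) Q = -142.8 VAR  (c) S = 143.4 VA  (d) PF = 0.095 (leading)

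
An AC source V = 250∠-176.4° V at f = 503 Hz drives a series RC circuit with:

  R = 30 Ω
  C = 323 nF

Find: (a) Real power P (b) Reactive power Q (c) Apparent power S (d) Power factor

Step 1 — Angular frequency: ω = 2π·f = 2π·503 = 3160 rad/s.
Step 2 — Component impedances:
  R: Z = R = 30 Ω
  C: Z = 1/(jωC) = -j/(ω·C) = 0 - j979.6 Ω
Step 3 — Series combination: Z_total = R + C = 30 - j979.6 Ω = 980.1∠-88.2° Ω.
Step 4 — Source phasor: V = 250∠-176.4° V = -249.5 - j15.7 V.
Step 5 — Current: I = V / Z = 0.008217 - j0.255 A = 0.2551∠-88.2° A.
Step 6 — Complex power: S = V·I* = 1.952 - j63.74 VA.
Step 7 — Real power: P = Re(S) = 1.952 W.
Step 8 — Reactive power: Q = Im(S) = -63.74 VAR.
Step 9 — Apparent power: |S| = 63.77 VA.
Step 10 — Power factor: PF = P/|S| = 0.03061 (leading).

(a) P = 1.952 W  (b) Q = -63.74 VAR  (c) S = 63.77 VA  (d) PF = 0.03061 (leading)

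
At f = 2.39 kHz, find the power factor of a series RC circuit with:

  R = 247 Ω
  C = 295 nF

Step 1 — Angular frequency: ω = 2π·f = 2π·2390 = 1.502e+04 rad/s.
Step 2 — Component impedances:
  R: Z = R = 247 Ω
  C: Z = 1/(jωC) = -j/(ω·C) = 0 - j225.7 Ω
Step 3 — Series combination: Z_total = R + C = 247 - j225.7 Ω = 334.6∠-42.4° Ω.
Step 4 — Power factor: PF = cos(φ) = Re(Z)/|Z| = 247/334.6 = 0.7382.
Step 5 — Type: Im(Z) = -225.7 ⇒ leading (phase φ = -42.4°).

PF = 0.7382 (leading, φ = -42.4°)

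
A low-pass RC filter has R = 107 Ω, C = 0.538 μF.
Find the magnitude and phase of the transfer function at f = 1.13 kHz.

Step 1 — Angular frequency: ω = 2π·1130 = 7100 rad/s.
Step 2 — Transfer function: H(jω) = 1/(1 + jωRC).
Step 3 — Denominator: 1 + jωRC = 1 + j·7100·107·5.38e-07 = 1 + j0.4087.
Step 4 — H = 0.8569 - j0.3502.
Step 5 — Magnitude: |H| = 0.9257 (-0.7 dB); phase: φ = -22.2°.

|H| = 0.9257 (-0.7 dB), φ = -22.2°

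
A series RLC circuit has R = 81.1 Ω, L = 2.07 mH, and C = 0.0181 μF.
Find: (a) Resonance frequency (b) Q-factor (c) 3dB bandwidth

Step 1 — Resonance: ω₀ = 1/√(LC) = 1/√(0.00207·1.81e-08) = 1.634e+05 rad/s.
Step 2 — f₀ = ω₀/(2π) = 2.6e+04 Hz.
Step 3 — Series Q: Q = ω₀L/R = 1.634e+05·0.00207/81.1 = 4.17.
Step 4 — Bandwidth: Δω = ω₀/Q = 3.918e+04 rad/s; BW = Δω/(2π) = 6235 Hz.

(a) f₀ = 2.6e+04 Hz  (b) Q = 4.17  (c) BW = 6235 Hz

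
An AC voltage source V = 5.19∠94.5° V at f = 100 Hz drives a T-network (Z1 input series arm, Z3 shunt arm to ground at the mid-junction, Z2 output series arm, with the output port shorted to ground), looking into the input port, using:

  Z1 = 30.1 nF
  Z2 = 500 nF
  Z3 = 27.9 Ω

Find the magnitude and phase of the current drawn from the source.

Step 1 — Angular frequency: ω = 2π·f = 2π·100 = 628.3 rad/s.
Step 2 — Component impedances:
  Z1: Z = 1/(jωC) = -j/(ω·C) = 0 - j5.288e+04 Ω
  Z2: Z = 1/(jωC) = -j/(ω·C) = 0 - j3183 Ω
  Z3: Z = R = 27.9 Ω
Step 3 — With the output port shorted to ground, the output series arm Z2 runs from the junction to ground; the shunt arm Z3 also runs from the junction to ground. They appear in parallel: Z3 || Z2 = 27.9 - j0.2445 Ω.
Step 4 — Series with input arm Z1: Z_in = Z1 + (Z3 || Z2) = 27.9 - j5.288e+04 Ω = 5.288e+04∠-90.0° Ω.
Step 5 — Source phasor: V = 5.19∠94.5° V = -0.4072 + j5.174 V.
Step 6 — Ohm's law: I = V / Z_total = (-0.4072 + j5.174) / (27.9 - j5.288e+04) = -9.786e-05 - j7.65e-06 A.
Step 7 — Convert to polar: |I| = 9.815e-05 A, ∠I = -175.5°.

I = 9.815e-05∠-175.5° A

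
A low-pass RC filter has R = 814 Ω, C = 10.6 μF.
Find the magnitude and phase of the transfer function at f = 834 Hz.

Step 1 — Angular frequency: ω = 2π·834 = 5240 rad/s.
Step 2 — Transfer function: H(jω) = 1/(1 + jωRC).
Step 3 — Denominator: 1 + jωRC = 1 + j·5240·814·1.06e-05 = 1 + j45.21.
Step 4 — H = 0.0004889 - j0.02211.
Step 5 — Magnitude: |H| = 0.02211 (-33.1 dB); phase: φ = -88.7°.

|H| = 0.02211 (-33.1 dB), φ = -88.7°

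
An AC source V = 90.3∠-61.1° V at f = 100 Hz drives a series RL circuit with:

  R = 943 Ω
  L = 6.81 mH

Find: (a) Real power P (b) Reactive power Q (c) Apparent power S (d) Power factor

Step 1 — Angular frequency: ω = 2π·f = 2π·100 = 628.3 rad/s.
Step 2 — Component impedances:
  R: Z = R = 943 Ω
  L: Z = jωL = j·628.3·0.00681 = 0 + j4.279 Ω
Step 3 — Series combination: Z_total = R + L = 943 + j4.279 Ω = 943∠0.3° Ω.
Step 4 — Source phasor: V = 90.3∠-61.1° V = 43.64 - j79.05 V.
Step 5 — Current: I = V / Z = 0.0459 - j0.08404 A = 0.09576∠-61.4° A.
Step 6 — Complex power: S = V·I* = 8.647 + j0.03923 VA.
Step 7 — Real power: P = Re(S) = 8.647 W.
Step 8 — Reactive power: Q = Im(S) = 0.03923 VAR.
Step 9 — Apparent power: |S| = 8.647 VA.
Step 10 — Power factor: PF = P/|S| = 1 (lagging).

(a) P = 8.647 W  (b) Q = 0.03923 VAR  (c) S = 8.647 VA  (d) PF = 1 (lagging)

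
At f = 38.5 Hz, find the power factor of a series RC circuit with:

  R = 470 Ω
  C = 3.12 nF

Step 1 — Angular frequency: ω = 2π·f = 2π·38.5 = 241.9 rad/s.
Step 2 — Component impedances:
  R: Z = R = 470 Ω
  C: Z = 1/(jωC) = -j/(ω·C) = 0 - j1.325e+06 Ω
Step 3 — Series combination: Z_total = R + C = 470 - j1.325e+06 Ω = 1.325e+06∠-90.0° Ω.
Step 4 — Power factor: PF = cos(φ) = Re(Z)/|Z| = 470/1.325e+06 = 0.0003547.
Step 5 — Type: Im(Z) = -1.325e+06 ⇒ leading (phase φ = -90.0°).

PF = 0.0003547 (leading, φ = -90.0°)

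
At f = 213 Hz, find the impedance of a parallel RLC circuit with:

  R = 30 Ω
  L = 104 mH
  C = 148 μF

Step 1 — Angular frequency: ω = 2π·f = 2π·213 = 1338 rad/s.
Step 2 — Component impedances:
  R: Z = R = 30 Ω
  L: Z = jωL = j·1338·0.104 = 0 + j139.2 Ω
  C: Z = 1/(jωC) = -j/(ω·C) = 0 - j5.049 Ω
Step 3 — Parallel combination: 1/Z_total = 1/R + 1/L + 1/C; Z_total = 0.8877 - j5.084 Ω = 5.161∠-80.1° Ω.

Z = 0.8877 - j5.084 Ω = 5.161∠-80.1° Ω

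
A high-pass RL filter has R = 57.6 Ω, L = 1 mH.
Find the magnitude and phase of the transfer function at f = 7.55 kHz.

Step 1 — Angular frequency: ω = 2π·7550 = 4.744e+04 rad/s.
Step 2 — Transfer function: H(jω) = jωL/(R + jωL).
Step 3 — Numerator jωL = j·47.44; denominator R + jωL = 57.6 + j47.44.
Step 4 — H = 0.4042 + j0.4907.
Step 5 — Magnitude: |H| = 0.6357 (-3.9 dB); phase: φ = 50.5°.

|H| = 0.6357 (-3.9 dB), φ = 50.5°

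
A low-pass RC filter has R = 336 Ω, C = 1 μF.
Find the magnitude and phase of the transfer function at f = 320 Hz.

Step 1 — Angular frequency: ω = 2π·320 = 2011 rad/s.
Step 2 — Transfer function: H(jω) = 1/(1 + jωRC).
Step 3 — Denominator: 1 + jωRC = 1 + j·2011·336·1e-06 = 1 + j0.6756.
Step 4 — H = 0.6866 - j0.4639.
Step 5 — Magnitude: |H| = 0.8286 (-1.6 dB); phase: φ = -34.0°.

|H| = 0.8286 (-1.6 dB), φ = -34.0°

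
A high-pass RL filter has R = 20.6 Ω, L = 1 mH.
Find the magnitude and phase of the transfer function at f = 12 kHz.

Step 1 — Angular frequency: ω = 2π·1.2e+04 = 7.54e+04 rad/s.
Step 2 — Transfer function: H(jω) = jωL/(R + jωL).
Step 3 — Numerator jωL = j·75.4; denominator R + jωL = 20.6 + j75.4.
Step 4 — H = 0.9305 + j0.2542.
Step 5 — Magnitude: |H| = 0.9646 (-0.3 dB); phase: φ = 15.3°.

|H| = 0.9646 (-0.3 dB), φ = 15.3°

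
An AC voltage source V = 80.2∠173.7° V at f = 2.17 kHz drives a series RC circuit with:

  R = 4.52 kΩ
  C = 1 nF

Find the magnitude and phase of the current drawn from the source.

Step 1 — Angular frequency: ω = 2π·f = 2π·2170 = 1.363e+04 rad/s.
Step 2 — Component impedances:
  R: Z = R = 4520 Ω
  C: Z = 1/(jωC) = -j/(ω·C) = 0 - j7.334e+04 Ω
Step 3 — Series combination: Z_total = R + C = 4520 - j7.334e+04 Ω = 7.348e+04∠-86.5° Ω.
Step 4 — Source phasor: V = 80.2∠173.7° V = -79.72 + j8.801 V.
Step 5 — Ohm's law: I = V / Z_total = (-79.72 + j8.801) / (4520 - j7.334e+04) = -0.0001863 - j0.001075 A.
Step 6 — Convert to polar: |I| = 0.001091 A, ∠I = -99.8°.

I = 0.001091∠-99.8° A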